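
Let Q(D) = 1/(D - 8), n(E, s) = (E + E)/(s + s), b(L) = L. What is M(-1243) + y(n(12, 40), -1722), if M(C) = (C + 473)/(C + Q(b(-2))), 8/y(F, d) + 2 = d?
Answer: 3293838/5357761 ≈ 0.61478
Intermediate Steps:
n(E, s) = E/s (n(E, s) = (2*E)/((2*s)) = (2*E)*(1/(2*s)) = E/s)
y(F, d) = 8/(-2 + d)
Q(D) = 1/(-8 + D)
M(C) = (473 + C)/(-⅒ + C) (M(C) = (C + 473)/(C + 1/(-8 - 2)) = (473 + C)/(C + 1/(-10)) = (473 + C)/(C - ⅒) = (473 + C)/(-⅒ + C))
M(-1243) + y(n(12, 40), -1722) = 10*(473 - 1243)/(-1 + 10*(-1243)) + 8/(-2 - 1722) = 10*(-770)/(-1 - 12430) + 8/(-1724) = 10*(-770)/(-12431) + 8*(-1/1724) = 10*(-1/12431)*(-770) - 2/431 = 7700/12431 - 2/431 = 3293838/5357761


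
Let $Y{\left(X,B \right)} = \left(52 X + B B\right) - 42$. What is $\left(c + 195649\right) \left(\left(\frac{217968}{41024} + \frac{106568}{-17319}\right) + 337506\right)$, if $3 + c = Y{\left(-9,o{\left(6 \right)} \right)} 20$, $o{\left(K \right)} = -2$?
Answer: $\frac{463420008401542401}{7400986} \approx 6.2616 \cdot 10^{10}$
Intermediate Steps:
$Y{\left(X,B \right)} = -42 + B^{2} + 52 X$ ($Y{\left(X,B \right)} = \left(52 X + B^{2}\right) - 42 = \left(B^{2} + 52 X\right) - 42 = -42 + B^{2} + 52 X$)
$c = -10123$ ($c = -3 + \left(-42 + \left(-2\right)^{2} + 52 \left(-9\right)\right) 20 = -3 + \left(-42 + 4 - 468\right) 20 = -3 - 10120 = -10123$)
$\left(c + 195649\right) \left(\left(\frac{217968}{41024} + \frac{106568}{-17319}\right) + 337506\right) = \left(-10123 + 195649\right) \left(\left(\frac{217968}{41024} + \frac{106568}{-17319}\right) + 337506\right) = 185526 \left(\left(217968 \cdot \frac{1}{41024} + 106568 \left(- \frac{1}{17319}\right)\right) + 337506\right) = 185526 \left(\left(\frac{13623}{2564} - \frac{106568}{17319}\right) + 337506\right) = 185526 \left(- \frac{37303615}{44405916} + 337506\right) = 185526 \cdot \frac{14987225781881}{44405916} = \frac{463420008401542401}{7400986}$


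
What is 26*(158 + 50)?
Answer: 5408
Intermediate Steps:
26*(158 + 50) = 26*208 = 5408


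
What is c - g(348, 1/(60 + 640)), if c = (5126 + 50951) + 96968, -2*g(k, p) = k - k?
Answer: 153045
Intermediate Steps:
g(k, p) = 0 (g(k, p) = -(k - k)/2 = -1/2*0 = 0)
c = 153045 (c = 56077 + 96968 = 153045)
c - g(348, 1/(60 + 640)) = 153045 - 1*0 = 153045 + 0 = 153045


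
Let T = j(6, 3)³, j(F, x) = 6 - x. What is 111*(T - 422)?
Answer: -43845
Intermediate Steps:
T = 27 (T = (6 - 1*3)³ = (6 - 3)³ = 3³ = 27)
111*(T - 422) = 111*(27 - 422) = 111*(-395) = -43845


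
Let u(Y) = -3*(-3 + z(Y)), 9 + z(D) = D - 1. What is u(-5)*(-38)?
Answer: -2052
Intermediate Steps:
z(D) = -10 + D (z(D) = -9 + (D - 1) = -9 + (-1 + D) = -10 + D)
u(Y) = 39 - 3*Y (u(Y) = -3*(-3 + (-10 + Y)) = -3*(-13 + Y) = 39 - 3*Y)
u(-5)*(-38) = (39 - 3*(-5))*(-38) = (39 + 15)*(-38) = 54*(-38) = -2052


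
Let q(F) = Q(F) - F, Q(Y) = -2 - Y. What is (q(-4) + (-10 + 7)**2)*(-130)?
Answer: -1950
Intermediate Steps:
q(F) = -2 - 2*F (q(F) = (-2 - F) - F = -2 - 2*F)
(q(-4) + (-10 + 7)**2)*(-130) = ((-2 - 2*(-4)) + (-10 + 7)**2)*(-130) = ((-2 + 8) + (-3)**2)*(-130) = (6 + 9)*(-130) = 15*(-130) = -1950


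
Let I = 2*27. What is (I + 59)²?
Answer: 12769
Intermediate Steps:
I = 54
(I + 59)² = (54 + 59)² = 113² = 12769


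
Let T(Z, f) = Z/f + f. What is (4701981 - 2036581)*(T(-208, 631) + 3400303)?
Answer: 5719919469748400/631 ≈ 9.0648e+12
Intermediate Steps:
T(Z, f) = f + Z/f (T(Z, f) = Z/f + f = f + Z/f)
(4701981 - 2036581)*(T(-208, 631) + 3400303) = (4701981 - 2036581)*((631 - 208/631) + 3400303) = 2665400*((631 - 208*1/631) + 3400303) = 2665400*((631 - 208/631) + 3400303) = 2665400*(397953/631 + 3400303) = 2665400*(2145989146/631) = 5719919469748400/631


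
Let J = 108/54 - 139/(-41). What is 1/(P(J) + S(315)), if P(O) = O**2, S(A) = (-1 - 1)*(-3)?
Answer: 1681/58927 ≈ 0.028527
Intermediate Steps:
S(A) = 6 (S(A) = -2*(-3) = 6)
J = 221/41 (J = 108*(1/54) - 139*(-1/41) = 2 + 139/41 = 221/41 ≈ 5.3902)
1/(P(J) + S(315)) = 1/((221/41)**2 + 6) = 1/(48841/1681 + 6) = 1/(58927/1681) = 1681/58927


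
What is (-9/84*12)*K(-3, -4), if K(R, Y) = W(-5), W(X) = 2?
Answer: -18/7 ≈ -2.5714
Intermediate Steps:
K(R, Y) = 2
(-9/84*12)*K(-3, -4) = (-9/84*12)*2 = (-9*1/84*12)*2 = -3/28*12*2 = -9/7*2 = -18/7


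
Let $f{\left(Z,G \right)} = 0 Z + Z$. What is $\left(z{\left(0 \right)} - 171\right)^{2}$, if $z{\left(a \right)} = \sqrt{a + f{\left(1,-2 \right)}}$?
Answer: $28900$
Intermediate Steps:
$f{\left(Z,G \right)} = Z$ ($f{\left(Z,G \right)} = 0 + Z = Z$)
$z{\left(a \right)} = \sqrt{1 + a}$ ($z{\left(a \right)} = \sqrt{a + 1} = \sqrt{1 + a}$)
$\left(z{\left(0 \right)} - 171\right)^{2} = \left(\sqrt{1 + 0} - 171\right)^{2} = \left(\sqrt{1} - 171\right)^{2} = \left(1 - 171\right)^{2} = \left(-170\right)^{2} = 28900$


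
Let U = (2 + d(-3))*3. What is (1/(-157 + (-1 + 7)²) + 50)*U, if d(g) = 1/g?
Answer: 30245/121 ≈ 249.96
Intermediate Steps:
U = 5 (U = (2 + 1/(-3))*3 = (2 - ⅓)*3 = (5/3)*3 = 5)
(1/(-157 + (-1 + 7)²) + 50)*U = (1/(-157 + (-1 + 7)²) + 50)*5 = (1/(-157 + 6²) + 50)*5 = (1/(-157 + 36) + 50)*5 = (1/(-121) + 50)*5 = (-1/121 + 50)*5 = (6049/121)*5 = 30245/121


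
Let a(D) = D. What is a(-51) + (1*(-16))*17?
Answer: -323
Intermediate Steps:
a(-51) + (1*(-16))*17 = -51 + (1*(-16))*17 = -51 - 16*17 = -51 - 272 = -323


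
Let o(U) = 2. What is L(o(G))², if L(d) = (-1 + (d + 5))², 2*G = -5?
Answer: 1296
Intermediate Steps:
G = -5/2 (G = (½)*(-5) = -5/2 ≈ -2.5000)
L(d) = (4 + d)² (L(d) = (-1 + (5 + d))² = (4 + d)²)
L(o(G))² = ((4 + 2)²)² = (6²)² = 36² = 1296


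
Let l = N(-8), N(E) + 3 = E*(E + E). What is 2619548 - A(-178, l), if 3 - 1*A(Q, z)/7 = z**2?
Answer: 2728902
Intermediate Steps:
N(E) = -3 + 2*E**2 (N(E) = -3 + E*(E + E) = -3 + E*(2*E) = -3 + 2*E**2)
l = 125 (l = -3 + 2*(-8)**2 = -3 + 2*64 = -3 + 128 = 125)
A(Q, z) = 21 - 7*z**2
2619548 - A(-178, l) = 2619548 - (21 - 7*125**2) = 2619548 - (21 - 7*15625) = 2619548 - (21 - 109375) = 2619548 - 1*(-109354) = 2619548 + 109354 = 2728902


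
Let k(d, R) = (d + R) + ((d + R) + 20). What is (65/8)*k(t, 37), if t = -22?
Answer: 1625/4 ≈ 406.25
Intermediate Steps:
k(d, R) = 20 + 2*R + 2*d (k(d, R) = (R + d) + ((R + d) + 20) = (R + d) + (20 + R + d) = 20 + 2*R + 2*d)
(65/8)*k(t, 37) = (65/8)*(20 + 2*37 + 2*(-22)) = (65*(⅛))*(20 + 74 - 44) = (65/8)*50 = 1625/4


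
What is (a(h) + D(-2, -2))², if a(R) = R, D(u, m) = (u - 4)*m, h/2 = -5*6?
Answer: 2304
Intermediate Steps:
h = -60 (h = 2*(-5*6) = 2*(-30) = -60)
D(u, m) = m*(-4 + u) (D(u, m) = (-4 + u)*m = m*(-4 + u))
(a(h) + D(-2, -2))² = (-60 - 2*(-4 - 2))² = (-60 - 2*(-6))² = (-60 + 12)² = (-48)² = 2304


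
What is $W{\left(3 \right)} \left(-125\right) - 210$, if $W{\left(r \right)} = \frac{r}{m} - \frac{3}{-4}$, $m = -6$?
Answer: $- \frac{965}{4} \approx -241.25$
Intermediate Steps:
$W{\left(r \right)} = \frac{3}{4} - \frac{r}{6}$ ($W{\left(r \right)} = \frac{r}{-6} - \frac{3}{-4} = r \left(- \frac{1}{6}\right) - - \frac{3}{4} = - \frac{r}{6} + \frac{3}{4} = \frac{3}{4} - \frac{r}{6}$)
$W{\left(3 \right)} \left(-125\right) - 210 = \left(\frac{3}{4} - \frac{1}{2}\right) \left(-125\right) - 210 = \frac{1}{4} \left(-125\right) - 210 = - \frac{125}{4} - 210 = - \frac{965}{4}$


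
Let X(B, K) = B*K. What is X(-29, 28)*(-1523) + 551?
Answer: 1237227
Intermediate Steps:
X(-29, 28)*(-1523) + 551 = -29*28*(-1523) + 551 = -812*(-1523) + 551 = 1236676 + 551 = 1237227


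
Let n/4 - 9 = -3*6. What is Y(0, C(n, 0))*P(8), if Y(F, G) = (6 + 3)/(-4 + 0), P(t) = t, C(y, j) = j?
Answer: -18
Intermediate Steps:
n = -36 (n = 36 + 4*(-3*6) = 36 + 4*(-18) = 36 - 72 = -36)
Y(F, G) = -9/4 (Y(F, G) = 9/(-4) = 9*(-¼) = -9/4)
Y(0, C(n, 0))*P(8) = -9/4*8 = -18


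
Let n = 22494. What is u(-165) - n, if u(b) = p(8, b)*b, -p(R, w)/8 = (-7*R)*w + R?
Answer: 12184866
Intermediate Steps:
p(R, w) = -8*R + 56*R*w (p(R, w) = -8*((-7*R)*w + R) = -8*(-7*R*w + R) = -8*(R - 7*R*w) = -8*R + 56*R*w)
u(b) = b*(-64 + 448*b) (u(b) = (8*8*(-1 + 7*b))*b = (-64 + 448*b)*b = b*(-64 + 448*b))
u(-165) - n = 64*(-165)*(-1 + 7*(-165)) - 1*22494 = 64*(-165)*(-1 - 1155) - 22494 = 64*(-165)*(-1156) - 22494 = 12207360 - 22494 = 12184866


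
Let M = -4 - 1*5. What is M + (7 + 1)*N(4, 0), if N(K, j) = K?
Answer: 23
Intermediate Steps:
M = -9 (M = -4 - 5 = -9)
M + (7 + 1)*N(4, 0) = -9 + (7 + 1)*4 = -9 + 8*4 = -9 + 32 = 23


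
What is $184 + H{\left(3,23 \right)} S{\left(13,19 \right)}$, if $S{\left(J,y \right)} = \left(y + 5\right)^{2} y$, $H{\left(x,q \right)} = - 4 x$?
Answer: $-131144$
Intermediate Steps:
$S{\left(J,y \right)} = y \left(5 + y\right)^{2}$ ($S{\left(J,y \right)} = \left(5 + y\right)^{2} y = y \left(5 + y\right)^{2}$)
$184 + H{\left(3,23 \right)} S{\left(13,19 \right)} = 184 + \left(-4\right) 3 \cdot 19 \left(5 + 19\right)^{2} = 184 - 12 \cdot 19 \cdot 24^{2} = 184 - 12 \cdot 19 \cdot 576 = 184 - 131328 = -131144$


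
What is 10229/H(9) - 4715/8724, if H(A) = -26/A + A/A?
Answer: -803220319/148308 ≈ -5415.9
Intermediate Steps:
H(A) = 1 - 26/A (H(A) = -26/A + 1 = 1 - 26/A)
10229/H(9) - 4715/8724 = 10229/(((-26 + 9)/9)) - 4715/8724 = 10229/(((⅑)*(-17))) - 4715*1/8724 = 10229/(-17/9) - 4715/8724 = 10229*(-9/17) - 4715/8724 = -92061/17 - 4715/8724 = -803220319/148308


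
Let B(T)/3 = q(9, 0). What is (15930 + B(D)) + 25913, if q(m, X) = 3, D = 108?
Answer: 41852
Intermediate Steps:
B(T) = 9 (B(T) = 3*3 = 9)
(15930 + B(D)) + 25913 = (15930 + 9) + 25913 = 15939 + 25913 = 41852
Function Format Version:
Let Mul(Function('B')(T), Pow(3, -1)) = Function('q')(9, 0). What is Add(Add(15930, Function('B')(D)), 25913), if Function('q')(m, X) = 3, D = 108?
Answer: 41852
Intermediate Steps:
Function('B')(T) = 9 (Function('B')(T) = Mul(3, 3) = 9)
Add(Add(15930, Function('B')(D)), 25913) = Add(Add(15930, 9), 25913) = Add(15939, 25913) = 41852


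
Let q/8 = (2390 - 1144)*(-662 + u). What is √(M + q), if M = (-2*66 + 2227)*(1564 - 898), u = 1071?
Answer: √5472182 ≈ 2339.3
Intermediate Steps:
M = 1395270 (M = (-132 + 2227)*666 = 2095*666 = 1395270)
q = 4076912 (q = 8*((2390 - 1144)*(-662 + 1071)) = 8*(1246*409) = 8*509614 = 4076912)
√(M + q) = √(1395270 + 4076912) = √5472182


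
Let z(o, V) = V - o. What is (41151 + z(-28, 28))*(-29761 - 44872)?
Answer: -3075402031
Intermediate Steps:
(41151 + z(-28, 28))*(-29761 - 44872) = (41151 + (28 - 1*(-28)))*(-29761 - 44872) = (41151 + (28 + 28))*(-74633) = (41151 + 56)*(-74633) = 41207*(-74633) = -3075402031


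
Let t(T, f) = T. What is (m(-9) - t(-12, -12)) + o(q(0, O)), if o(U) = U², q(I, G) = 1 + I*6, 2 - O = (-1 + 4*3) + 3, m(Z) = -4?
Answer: 9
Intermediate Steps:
O = -12 (O = 2 - ((-1 + 4*3) + 3) = 2 - ((-1 + 12) + 3) = 2 - (11 + 3) = 2 - 1*14 = 2 - 14 = -12)
q(I, G) = 1 + 6*I
(m(-9) - t(-12, -12)) + o(q(0, O)) = (-4 - 1*(-12)) + (1 + 6*0)² = (-4 + 12) + (1 + 0)² = 8 + 1² = 8 + 1 = 9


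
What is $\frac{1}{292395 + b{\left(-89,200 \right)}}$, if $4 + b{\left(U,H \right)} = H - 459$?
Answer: $\frac{1}{292132} \approx 3.4231 \cdot 10^{-6}$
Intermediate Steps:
$b{\left(U,H \right)} = -463 + H$ ($b{\left(U,H \right)} = -4 + \left(H - 459\right) = -4 + \left(-459 + H\right) = -463 + H$)
$\frac{1}{292395 + b{\left(-89,200 \right)}} = \frac{1}{292395 + \left(-463 + 200\right)} = \frac{1}{292395 - 263} = \frac{1}{292132}$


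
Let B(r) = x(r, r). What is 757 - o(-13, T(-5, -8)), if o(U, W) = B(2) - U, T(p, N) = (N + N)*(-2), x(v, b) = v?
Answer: 742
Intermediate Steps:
B(r) = r
T(p, N) = -4*N (T(p, N) = (2*N)*(-2) = -4*N)
o(U, W) = 2 - U
757 - o(-13, T(-5, -8)) = 757 - (2 - 1*(-13)) = 757 - (2 + 13) = 757 - 1*15 = 757 - 15 = 742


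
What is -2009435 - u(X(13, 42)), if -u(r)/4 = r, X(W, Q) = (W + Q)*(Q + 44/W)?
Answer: -25992855/13 ≈ -1.9995e+6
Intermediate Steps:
X(W, Q) = (Q + W)*(Q + 44/W)
u(r) = -4*r
-2009435 - u(X(13, 42)) = -2009435 - (-4)*(44 + 42² + 42*13 + 44*42/13) = -2009435 - (-4)*(44 + 1764 + 546 + 44*42*(1/13)) = -2009435 - (-4)*(44 + 1764 + 546 + 1848/13) = -2009435 - (-4)*32450/13 = -2009435 - 1*(-129800/13) = -2009435 + 129800/13 = -25992855/13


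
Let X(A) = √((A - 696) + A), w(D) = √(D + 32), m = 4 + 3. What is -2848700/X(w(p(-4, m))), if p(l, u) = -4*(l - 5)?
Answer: 1424350*I/√(174 - √17) ≈ 1.0928e+5*I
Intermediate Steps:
m = 7
p(l, u) = 20 - 4*l (p(l, u) = -4*(-5 + l) = 20 - 4*l)
w(D) = √(32 + D)
X(A) = √(-696 + 2*A) (X(A) = √((-696 + A) + A) = √(-696 + 2*A))
-2848700/X(w(p(-4, m))) = -2848700/√(-696 + 2*√(32 + (20 - 4*(-4)))) = -2848700/√(-696 + 2*√(32 + (20 + 16))) = -2848700/√(-696 + 2*√(32 + 36)) = -2848700/√(-696 + 2*√68) = -2848700/√(-696 + 2*(2*√17)) = -2848700/√(-696 + 4*√17)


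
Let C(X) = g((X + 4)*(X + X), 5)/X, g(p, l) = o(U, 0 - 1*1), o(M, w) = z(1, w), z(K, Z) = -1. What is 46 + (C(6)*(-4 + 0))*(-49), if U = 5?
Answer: 40/3 ≈ 13.333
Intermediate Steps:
o(M, w) = -1
g(p, l) = -1
C(X) = -1/X
46 + (C(6)*(-4 + 0))*(-49) = 46 + ((-1/6)*(-4 + 0))*(-49) = 46 + (-1*⅙*(-4))*(-49) = 46 - ⅙*(-4)*(-49) = 46 + (⅔)*(-49) = 46 - 98/3 = 40/3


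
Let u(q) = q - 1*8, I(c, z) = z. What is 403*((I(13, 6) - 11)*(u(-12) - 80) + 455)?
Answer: 384865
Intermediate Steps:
u(q) = -8 + q (u(q) = q - 8 = -8 + q)
403*((I(13, 6) - 11)*(u(-12) - 80) + 455) = 403*((6 - 11)*((-8 - 12) - 80) + 455) = 403*(-5*(-20 - 80) + 455) = 403*(-5*(-100) + 455) = 403*(500 + 455) = 403*955 = 384865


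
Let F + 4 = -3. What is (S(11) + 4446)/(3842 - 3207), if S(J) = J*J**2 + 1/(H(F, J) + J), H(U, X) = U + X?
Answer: 86656/9525 ≈ 9.0977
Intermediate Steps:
F = -7 (F = -4 - 3 = -7)
S(J) = J**3 + 1/(-7 + 2*J) (S(J) = J*J**2 + 1/((-7 + J) + J) = J**3 + 1/(-7 + 2*J))
(S(11) + 4446)/(3842 - 3207) = ((1 + 11**4 + 11**3*(-7 + 11))/(-7 + 2*11) + 4446)/(3842 - 3207) = ((1 + 14641 + 1331*4)/(-7 + 22) + 4446)/635 = ((1 + 14641 + 5324)/15 + 4446)*(1/635) = ((1/15)*19966 + 4446)*(1/635) = (19966/15 + 4446)*(1/635) = (86656/15)*(1/635) = 86656/9525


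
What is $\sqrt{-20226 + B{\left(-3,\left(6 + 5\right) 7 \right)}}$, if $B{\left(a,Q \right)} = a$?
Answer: $i \sqrt{20229} \approx 142.23 i$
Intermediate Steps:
$\sqrt{-20226 + B{\left(-3,\left(6 + 5\right) 7 \right)}} = \sqrt{-20226 - 3} = \sqrt{-20229} = i \sqrt{20229}$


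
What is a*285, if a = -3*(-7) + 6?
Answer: 7695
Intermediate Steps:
a = 27 (a = 21 + 6 = 27)
a*285 = 27*285 = 7695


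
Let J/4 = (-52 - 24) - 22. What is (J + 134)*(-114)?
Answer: 29412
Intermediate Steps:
J = -392 (J = 4*((-52 - 24) - 22) = 4*(-76 - 22) = 4*(-98) = -392)
(J + 134)*(-114) = (-392 + 134)*(-114) = -258*(-114) = 29412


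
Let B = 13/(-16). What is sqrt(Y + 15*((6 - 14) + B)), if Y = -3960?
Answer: 15*I*sqrt(291)/4 ≈ 63.97*I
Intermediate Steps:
B = -13/16 (B = 13*(-1/16) = -13/16 ≈ -0.81250)
sqrt(Y + 15*((6 - 14) + B)) = sqrt(-3960 + 15*((6 - 14) - 13/16)) = sqrt(-3960 + 15*(-8 - 13/16)) = sqrt(-3960 + 15*(-141/16)) = sqrt(-3960 - 2115/16) = sqrt(-65475/16) = 15*I*sqrt(291)/4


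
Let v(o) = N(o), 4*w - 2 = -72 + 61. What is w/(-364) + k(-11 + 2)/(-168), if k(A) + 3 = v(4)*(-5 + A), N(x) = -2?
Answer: -89/624 ≈ -0.14263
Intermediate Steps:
w = -9/4 (w = 1/2 + (-72 + 61)/4 = 1/2 + (1/4)*(-11) = 1/2 - 11/4 = -9/4 ≈ -2.2500)
v(o) = -2
k(A) = 7 - 2*A (k(A) = -3 - 2*(-5 + A) = -3 + (10 - 2*A) = 7 - 2*A)
w/(-364) + k(-11 + 2)/(-168) = -9/4/(-364) + (7 - 2*(-11 + 2))/(-168) = -9/4*(-1/364) + (7 - 2*(-9))*(-1/168) = 9/1456 + (7 + 18)*(-1/168) = 9/1456 + 25*(-1/168) = 9/1456 - 25/168 = -89/624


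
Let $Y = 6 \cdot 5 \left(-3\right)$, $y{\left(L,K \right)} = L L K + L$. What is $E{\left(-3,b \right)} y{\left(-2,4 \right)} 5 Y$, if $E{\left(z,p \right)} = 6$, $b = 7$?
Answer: $-37800$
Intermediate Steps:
$y{\left(L,K \right)} = L + K L^{2}$ ($y{\left(L,K \right)} = L^{2} K + L = K L^{2} + L = L + K L^{2}$)
$Y = -90$ ($Y = 30 \left(-3\right) = -90$)
$E{\left(-3,b \right)} y{\left(-2,4 \right)} 5 Y = 6 - 2 \left(1 + 4 \left(-2\right)\right) 5 \left(-90\right) = 6 - 2 \left(1 - 8\right) 5 \left(-90\right) = 6 \left(-2\right) \left(-7\right) 5 \left(-90\right) = 6 \cdot 14 \cdot 5 \left(-90\right) = 6 \cdot 70 \left(-90\right) = 420 \left(-90\right) = -37800$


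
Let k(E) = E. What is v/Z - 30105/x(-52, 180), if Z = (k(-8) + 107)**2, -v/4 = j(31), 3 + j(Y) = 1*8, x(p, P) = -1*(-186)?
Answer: -98354275/607662 ≈ -161.86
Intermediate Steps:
x(p, P) = 186
j(Y) = 5 (j(Y) = -3 + 1*8 = -3 + 8 = 5)
v = -20 (v = -4*5 = -20)
Z = 9801 (Z = (-8 + 107)**2 = 99**2 = 9801)
v/Z - 30105/x(-52, 180) = -20/9801 - 30105/186 = -20*1/9801 - 30105*1/186 = -20/9801 - 10035/62 = -98354275/607662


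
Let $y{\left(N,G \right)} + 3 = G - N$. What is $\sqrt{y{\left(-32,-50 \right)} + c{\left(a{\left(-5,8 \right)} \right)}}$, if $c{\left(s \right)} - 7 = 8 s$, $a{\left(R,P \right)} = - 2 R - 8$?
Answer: $\sqrt{2} \approx 1.4142$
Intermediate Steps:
$a{\left(R,P \right)} = -8 - 2 R$
$c{\left(s \right)} = 7 + 8 s$
$y{\left(N,G \right)} = -3 + G - N$ ($y{\left(N,G \right)} = -3 + \left(G - N\right) = -3 + G - N$)
$\sqrt{y{\left(-32,-50 \right)} + c{\left(a{\left(-5,8 \right)} \right)}} = \sqrt{\left(-3 - 50 - -32\right) + \left(7 + 8 \left(-8 - -10\right)\right)} = \sqrt{\left(-3 - 50 + 32\right) + \left(7 + 8 \left(-8 + 10\right)\right)} = \sqrt{-21 + \left(7 + 8 \cdot 2\right)} = \sqrt{-21 + \left(7 + 16\right)} = \sqrt{-21 + 23} = \sqrt{2}$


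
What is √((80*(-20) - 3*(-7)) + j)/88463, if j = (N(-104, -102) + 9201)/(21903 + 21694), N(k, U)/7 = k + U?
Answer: 4*I*√187554032418/3856721411 ≈ 0.00044916*I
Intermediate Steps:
N(k, U) = 7*U + 7*k (N(k, U) = 7*(k + U) = 7*(U + k) = 7*U + 7*k)
j = 7759/43597 (j = ((7*(-102) + 7*(-104)) + 9201)/(21903 + 21694) = ((-714 - 728) + 9201)/43597 = (-1442 + 9201)*(1/43597) = 7759*(1/43597) = 7759/43597 ≈ 0.17797)
√((80*(-20) - 3*(-7)) + j)/88463 = √((80*(-20) - 3*(-7)) + 7759/43597)/88463 = √((-1600 + 21) + 7759/43597)*(1/88463) = √(-1579 + 7759/43597)*(1/88463) = √(-68831904/43597)*(1/88463) = (4*I*√187554032418/43597)*(1/88463) = 4*I*√187554032418/3856721411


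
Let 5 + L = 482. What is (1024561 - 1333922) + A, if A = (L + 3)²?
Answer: -78961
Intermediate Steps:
L = 477 (L = -5 + 482 = 477)
A = 230400 (A = (477 + 3)² = 480² = 230400)
(1024561 - 1333922) + A = (1024561 - 1333922) + 230400 = -309361 + 230400 = -78961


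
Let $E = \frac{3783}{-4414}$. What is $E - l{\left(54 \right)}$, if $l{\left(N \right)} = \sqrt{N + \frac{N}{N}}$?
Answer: $- \frac{3783}{4414} - \sqrt{55} \approx -8.2732$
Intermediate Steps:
$l{\left(N \right)} = \sqrt{1 + N}$ ($l{\left(N \right)} = \sqrt{N + 1} = \sqrt{1 + N}$)
$E = - \frac{3783}{4414}$ ($E = 3783 \left(- \frac{1}{4414}\right) = - \frac{3783}{4414} \approx -0.85705$)
$E - l{\left(54 \right)} = - \frac{3783}{4414} - \sqrt{1 + 54} = - \frac{3783}{4414} - \sqrt{55}$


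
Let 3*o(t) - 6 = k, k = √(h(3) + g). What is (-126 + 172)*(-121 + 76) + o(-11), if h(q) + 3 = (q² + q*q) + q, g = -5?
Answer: -2068 + √13/3 ≈ -2066.8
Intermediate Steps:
h(q) = -3 + q + 2*q² (h(q) = -3 + ((q² + q*q) + q) = -3 + ((q² + q²) + q) = -3 + (2*q² + q) = -3 + (q + 2*q²) = -3 + q + 2*q²)
k = √13 (k = √((-3 + 3 + 2*3²) - 5) = √((-3 + 3 + 2*9) - 5) = √((-3 + 3 + 18) - 5) = √(18 - 5) = √13 ≈ 3.6056)
o(t) = 2 + √13/3
(-126 + 172)*(-121 + 76) + o(-11) = (-126 + 172)*(-121 + 76) + (2 + √13/3) = 46*(-45) + (2 + √13/3) = -2070 + (2 + √13/3) = -2068 + √13/3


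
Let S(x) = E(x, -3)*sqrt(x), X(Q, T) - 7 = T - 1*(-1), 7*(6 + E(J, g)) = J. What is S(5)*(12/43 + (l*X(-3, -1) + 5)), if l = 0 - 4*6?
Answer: 258889*sqrt(5)/301 ≈ 1923.2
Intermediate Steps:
E(J, g) = -6 + J/7
X(Q, T) = 8 + T (X(Q, T) = 7 + (T - 1*(-1)) = 7 + (T + 1) = 7 + (1 + T) = 8 + T)
S(x) = sqrt(x)*(-6 + x/7) (S(x) = (-6 + x/7)*sqrt(x) = sqrt(x)*(-6 + x/7))
l = -24 (l = 0 - 24 = -24)
S(5)*(12/43 + (l*X(-3, -1) + 5)) = (sqrt(5)*(-42 + 5)/7)*(12/43 + (-24*(8 - 1) + 5)) = ((1/7)*sqrt(5)*(-37))*(12*(1/43) + (-24*7 + 5)) = (-37*sqrt(5)/7)*(12/43 + (-168 + 5)) = (-37*sqrt(5)/7)*(12/43 - 163) = -37*sqrt(5)/7*(-6997/43) = 258889*sqrt(5)/301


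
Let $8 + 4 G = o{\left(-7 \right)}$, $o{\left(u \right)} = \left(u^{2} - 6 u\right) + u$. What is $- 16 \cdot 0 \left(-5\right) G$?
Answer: $0$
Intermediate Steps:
$o{\left(u \right)} = u^{2} - 5 u$
$G = 19$ ($G = -2 + \frac{\left(-7\right) \left(-5 - 7\right)}{4} = -2 + \frac{\left(-7\right) \left(-12\right)}{4} = -2 + \frac{1}{4} \cdot 84 = -2 + 21 = 19$)
$- 16 \cdot 0 \left(-5\right) G = - 16 \cdot 0 \left(-5\right) 19 = \left(-16\right) 0 \cdot 19 = 0 \cdot 19 = 0$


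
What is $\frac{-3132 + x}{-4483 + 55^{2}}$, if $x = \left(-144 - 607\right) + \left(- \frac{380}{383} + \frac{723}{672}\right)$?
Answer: $\frac{111041051}{41694912} \approx 2.6632$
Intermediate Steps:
$x = - \frac{64422609}{85792}$ ($x = -751 + \left(\left(-380\right) \frac{1}{383} + 723 \cdot \frac{1}{672}\right) = -751 + \left(- \frac{380}{383} + \frac{241}{224}\right) = -751 + \frac{7183}{85792} = - \frac{64422609}{85792} \approx -750.92$)
$\frac{-3132 + x}{-4483 + 55^{2}} = \frac{-3132 - \frac{64422609}{85792}}{-4483 + 55^{2}} = - \frac{333123153}{85792 \left(-4483 + 3025\right)} = - \frac{333123153}{85792 \left(-1458\right)} = \left(- \frac{333123153}{85792}\right) \left(- \frac{1}{1458}\right) = \frac{111041051}{41694912}$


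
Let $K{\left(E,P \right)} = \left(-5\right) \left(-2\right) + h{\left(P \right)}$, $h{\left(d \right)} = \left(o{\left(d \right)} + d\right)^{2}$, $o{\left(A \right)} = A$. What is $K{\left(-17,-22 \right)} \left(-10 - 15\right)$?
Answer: $-48650$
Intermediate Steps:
$h{\left(d \right)} = 4 d^{2}$ ($h{\left(d \right)} = \left(d + d\right)^{2} = \left(2 d\right)^{2} = 4 d^{2}$)
$K{\left(E,P \right)} = 10 + 4 P^{2}$ ($K{\left(E,P \right)} = \left(-5\right) \left(-2\right) + 4 P^{2} = 10 + 4 P^{2}$)
$K{\left(-17,-22 \right)} \left(-10 - 15\right) = \left(10 + 4 \left(-22\right)^{2}\right) \left(-10 - 15\right) = \left(10 + 4 \cdot 484\right) \left(-10 - 15\right) = \left(10 + 1936\right) \left(-10 - 15\right) = 1946 \left(-10 - 15\right) = 1946 \left(-25\right) = -48650$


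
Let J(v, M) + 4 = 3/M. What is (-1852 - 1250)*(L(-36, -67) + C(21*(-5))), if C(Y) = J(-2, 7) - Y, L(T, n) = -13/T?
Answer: -13261567/42 ≈ -3.1575e+5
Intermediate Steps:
J(v, M) = -4 + 3/M
C(Y) = -25/7 - Y (C(Y) = (-4 + 3/7) - Y = -25/7 - Y)
(-1852 - 1250)*(L(-36, -67) + C(21*(-5))) = (-1852 - 1250)*(-13/(-36) + (-25/7 - 21*(-5))) = -3102*(-13*(-1/36) + (-25/7 - 1*(-105))) = -3102*(13/36 + (-25/7 + 105)) = -3102*(13/36 + 710/7) = -3102*25651/252 = -13261567/42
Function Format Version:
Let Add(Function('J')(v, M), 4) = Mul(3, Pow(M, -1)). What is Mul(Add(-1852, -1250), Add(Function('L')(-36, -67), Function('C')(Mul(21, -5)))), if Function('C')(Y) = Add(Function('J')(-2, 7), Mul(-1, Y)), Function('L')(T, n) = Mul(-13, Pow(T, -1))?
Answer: Rational(-13261567, 42) ≈ -3.1575e+5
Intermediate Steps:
Function('J')(v, M) = Add(-4, Mul(3, Pow(M, -1)))
Function('C')(Y) = Add(Rational(-25, 7), Mul(-1, Y)) (Function('C')(Y) = Add(Add(-4, Mul(3, Pow(7, -1))), Mul(-1, Y)) = Add(Add(-4, Mul(3, Rational(1, 7))), Mul(-1, Y)) = Add(Add(-4, Rational(3, 7)), Mul(-1, Y)) = Add(Rational(-25, 7), Mul(-1, Y)))
Mul(Add(-1852, -1250), Add(Function('L')(-36, -67), Function('C')(Mul(21, -5)))) = Mul(Add(-1852, -1250), Add(Mul(-13, Pow(-36, -1)), Add(Rational(-25, 7), Mul(-1, Mul(21, -5))))) = Mul(-3102, Add(Mul(-13, Rational(-1, 36)), Add(Rational(-25, 7), Mul(-1, -105)))) = Mul(-3102, Add(Rational(13, 36), Add(Rational(-25, 7), 105))) = Mul(-3102, Add(Rational(13, 36), Rational(710, 7))) = Mul(-3102, Rational(25651, 252)) = Rational(-13261567, 42)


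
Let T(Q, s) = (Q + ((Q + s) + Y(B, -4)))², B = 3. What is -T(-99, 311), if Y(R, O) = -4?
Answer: -11881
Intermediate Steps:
T(Q, s) = (-4 + s + 2*Q)² (T(Q, s) = (Q + ((Q + s) - 4))² = (Q + (-4 + Q + s))² = (-4 + s + 2*Q)²)
-T(-99, 311) = -(-4 + 311 + 2*(-99))² = -(-4 + 311 - 198)² = -1*109² = -1*11881 = -11881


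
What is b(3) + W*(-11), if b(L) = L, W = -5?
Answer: 58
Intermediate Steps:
b(3) + W*(-11) = 3 - 5*(-11) = 3 + 55 = 58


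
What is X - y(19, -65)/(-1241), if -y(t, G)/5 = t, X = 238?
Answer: 295263/1241 ≈ 237.92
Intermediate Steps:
y(t, G) = -5*t
X - y(19, -65)/(-1241) = 238 - (-5*19)/(-1241) = 238 - (-95)*(-1)/1241 = 238 - 1*95/1241 = 238 - 95/1241 = 295263/1241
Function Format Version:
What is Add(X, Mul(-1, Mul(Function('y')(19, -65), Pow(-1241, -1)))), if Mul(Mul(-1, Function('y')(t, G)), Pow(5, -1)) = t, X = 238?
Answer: Rational(295263, 1241) ≈ 237.92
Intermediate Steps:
Function('y')(t, G) = Mul(-5, t)
Add(X, Mul(-1, Mul(Function('y')(19, -65), Pow(-1241, -1)))) = Add(238, Mul(-1, Mul(Mul(-5, 19), Pow(-1241, -1)))) = Add(238, Mul(-1, Mul(-95, Rational(-1, 1241)))) = Add(238, Mul(-1, Rational(95, 1241))) = Add(238, Rational(-95, 1241)) = Rational(295263, 1241)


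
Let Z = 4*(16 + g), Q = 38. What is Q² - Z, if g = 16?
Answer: 1316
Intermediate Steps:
Z = 128 (Z = 4*(16 + 16) = 4*32 = 128)
Q² - Z = 38² - 1*128 = 1444 - 128 = 1316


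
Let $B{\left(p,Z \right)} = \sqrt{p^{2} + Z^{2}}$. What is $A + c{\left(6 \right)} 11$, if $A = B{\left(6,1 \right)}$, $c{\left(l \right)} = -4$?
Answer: $-44 + \sqrt{37} \approx -37.917$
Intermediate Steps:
$B{\left(p,Z \right)} = \sqrt{Z^{2} + p^{2}}$
$A = \sqrt{37}$ ($A = \sqrt{1^{2} + 6^{2}} = \sqrt{1 + 36} = \sqrt{37} \approx 6.0828$)
$A + c{\left(6 \right)} 11 = \sqrt{37} - 44 = -44 + \sqrt{37}$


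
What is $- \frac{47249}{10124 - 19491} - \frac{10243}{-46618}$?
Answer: $\frac{2298600063}{436670806} \approx 5.2639$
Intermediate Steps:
$- \frac{47249}{10124 - 19491} - \frac{10243}{-46618} = - \frac{47249}{-9367} - - \frac{10243}{46618} = \left(-47249\right) \left(- \frac{1}{9367}\right) + \frac{10243}{46618} = \frac{47249}{9367} + \frac{10243}{46618} = \frac{2298600063}{436670806}$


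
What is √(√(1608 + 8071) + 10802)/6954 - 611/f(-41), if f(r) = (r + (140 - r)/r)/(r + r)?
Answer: -1027091/931 + √(10802 + √9679)/6954 ≈ -1103.2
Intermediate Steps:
f(r) = (r + (140 - r)/r)/(2*r) (f(r) = (r + (140 - r)/r)/((2*r)) = (r + (140 - r)/r)*(1/(2*r)) = (r + (140 - r)/r)/(2*r))
√(√(1608 + 8071) + 10802)/6954 - 611/f(-41) = √(√(1608 + 8071) + 10802)/6954 - 611*3362/(140 + (-41)² - 1*(-41)) = √(√9679 + 10802)*(1/6954) - 611*3362/(140 + 1681 + 41) = √(10802 + √9679)*(1/6954) - 611/((½)*(1/1681)*1862) = √(10802 + √9679)/6954 - 611/931/1681 = √(10802 + √9679)/6954 - 611*1681/931 = √(10802 + √9679)/6954 - 1027091/931 = -1027091/931 + √(10802 + √9679)/6954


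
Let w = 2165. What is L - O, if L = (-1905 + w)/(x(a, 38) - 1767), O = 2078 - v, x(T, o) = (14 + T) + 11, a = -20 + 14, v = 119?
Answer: -856148/437 ≈ -1959.1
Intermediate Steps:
a = -6
x(T, o) = 25 + T
O = 1959 (O = 2078 - 1*119 = 2078 - 119 = 1959)
L = -65/437 (L = (-1905 + 2165)/((25 - 6) - 1767) = 260/(19 - 1767) = 260/(-1748) = 260*(-1/1748) = -65/437 ≈ -0.14874)
L - O = -65/437 - 1*1959 = -65/437 - 1959 = -856148/437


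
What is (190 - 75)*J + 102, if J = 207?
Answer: 23907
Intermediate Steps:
(190 - 75)*J + 102 = (190 - 75)*207 + 102 = 115*207 + 102 = 23805 + 102 = 23907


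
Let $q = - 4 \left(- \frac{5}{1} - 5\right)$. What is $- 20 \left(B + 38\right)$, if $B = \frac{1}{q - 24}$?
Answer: $- \frac{3045}{4} \approx -761.25$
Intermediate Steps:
$q = 40$ ($q = - 4 \left(\left(-5\right) 1 - 5\right) = - 4 \left(-5 - 5\right) = \left(-4\right) \left(-10\right) = 40$)
$B = \frac{1}{16}$ ($B = \frac{1}{40 - 24} = \frac{1}{16} \approx 0.0625$)
$- 20 \left(B + 38\right) = - 20 \left(\frac{1}{16} + 38\right) = \left(-20\right) \frac{609}{16} = - \frac{3045}{4}$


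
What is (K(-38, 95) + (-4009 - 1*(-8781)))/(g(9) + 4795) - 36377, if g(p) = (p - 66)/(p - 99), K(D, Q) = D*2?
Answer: -5233381733/143869 ≈ -36376.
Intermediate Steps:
K(D, Q) = 2*D
g(p) = (-66 + p)/(-99 + p)
(K(-38, 95) + (-4009 - 1*(-8781)))/(g(9) + 4795) - 36377 = (2*(-38) + (-4009 - 1*(-8781)))/((-66 + 9)/(-99 + 9) + 4795) - 36377 = (-76 + (-4009 + 8781))/(-57/(-90) + 4795) - 36377 = (-76 + 4772)/(-1/90*(-57) + 4795) - 36377 = 4696/(19/30 + 4795) - 36377 = 4696/(143869/30) - 36377 = 4696*(30/143869) - 36377 = 140880/143869 - 36377 = -5233381733/143869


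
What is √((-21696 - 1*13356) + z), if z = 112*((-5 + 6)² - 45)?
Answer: 2*I*√9995 ≈ 199.95*I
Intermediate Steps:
z = -4928 (z = 112*(1² - 45) = 112*(1 - 45) = 112*(-44) = -4928)
√((-21696 - 1*13356) + z) = √((-21696 - 1*13356) - 4928) = √((-21696 - 13356) - 4928) = √(-35052 - 4928) = √(-39980) = 2*I*√9995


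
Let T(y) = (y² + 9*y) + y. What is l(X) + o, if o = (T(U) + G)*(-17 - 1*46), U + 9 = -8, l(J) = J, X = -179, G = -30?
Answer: -5786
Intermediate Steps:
U = -17 (U = -9 - 8 = -17)
T(y) = y² + 10*y
o = -5607 (o = (-17*(10 - 17) - 30)*(-17 - 1*46) = (-17*(-7) - 30)*(-17 - 46) = (119 - 30)*(-63) = 89*(-63) = -5607)
l(X) + o = -179 - 5607 = -5786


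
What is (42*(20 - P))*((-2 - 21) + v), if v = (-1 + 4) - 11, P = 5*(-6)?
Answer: -65100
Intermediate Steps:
P = -30
v = -8 (v = 3 - 11 = -8)
(42*(20 - P))*((-2 - 21) + v) = (42*(20 - 1*(-30)))*((-2 - 21) - 8) = (42*(20 + 30))*(-23 - 8) = (42*50)*(-31) = 2100*(-31) = -65100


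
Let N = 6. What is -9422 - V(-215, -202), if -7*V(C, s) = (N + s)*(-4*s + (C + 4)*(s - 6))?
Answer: -1260910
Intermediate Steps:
V(C, s) = -(6 + s)*(-4*s + (-6 + s)*(4 + C))/7 (V(C, s) = -(6 + s)*(-4*s + (C + 4)*(s - 6))/7 = -(6 + s)*(-4*s + (4 + C)*(-6 + s))/7 = -(6 + s)*(-4*s + (-6 + s)*(4 + C))/7)
-9422 - V(-215, -202) = -9422 - (144/7 + (24/7)*(-202) + (36/7)*(-215) - ⅐*(-215)*(-202)²) = -9422 - (144/7 - 4848/7 - 7740/7 - ⅐*(-215)*40804) = -9422 - (144/7 - 4848/7 - 7740/7 + 8772860/7) = -9422 - 1*1251488 = -9422 - 1251488 = -1260910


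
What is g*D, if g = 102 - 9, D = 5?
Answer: 465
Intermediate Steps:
g = 93
g*D = 93*5 = 465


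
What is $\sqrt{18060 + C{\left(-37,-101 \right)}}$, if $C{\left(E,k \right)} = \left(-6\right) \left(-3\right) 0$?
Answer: $2 \sqrt{4515} \approx 134.39$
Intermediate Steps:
$C{\left(E,k \right)} = 0$ ($C{\left(E,k \right)} = 18 \cdot 0 = 0$)
$\sqrt{18060 + C{\left(-37,-101 \right)}} = \sqrt{18060 + 0} = \sqrt{18060} = 2 \sqrt{4515}$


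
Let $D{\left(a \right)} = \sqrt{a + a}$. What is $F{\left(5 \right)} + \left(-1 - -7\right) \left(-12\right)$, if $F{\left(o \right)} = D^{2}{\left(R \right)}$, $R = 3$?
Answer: $-66$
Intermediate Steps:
$D{\left(a \right)} = \sqrt{2} \sqrt{a}$ ($D{\left(a \right)} = \sqrt{2 a} = \sqrt{2} \sqrt{a}$)
$F{\left(o \right)} = 6$ ($F{\left(o \right)} = \left(\sqrt{2} \sqrt{3}\right)^{2} = \left(\sqrt{6}\right)^{2} = 6$)
$F{\left(5 \right)} + \left(-1 - -7\right) \left(-12\right) = 6 + \left(-1 - -7\right) \left(-12\right) = 6 + \left(-1 + 7\right) \left(-12\right) = 6 + 6 \left(-12\right) = 6 - 72 = -66$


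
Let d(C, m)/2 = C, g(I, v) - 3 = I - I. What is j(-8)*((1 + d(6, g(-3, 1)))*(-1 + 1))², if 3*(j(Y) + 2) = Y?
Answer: 0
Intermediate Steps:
g(I, v) = 3 (g(I, v) = 3 + (I - I) = 3 + 0 = 3)
d(C, m) = 2*C
j(Y) = -2 + Y/3
j(-8)*((1 + d(6, g(-3, 1)))*(-1 + 1))² = (-2 + (⅓)*(-8))*((1 + 2*6)*(-1 + 1))² = (-2 - 8/3)*((1 + 12)*0)² = -14*(13*0)²/3 = -14/3*0² = -14/3*0 = 0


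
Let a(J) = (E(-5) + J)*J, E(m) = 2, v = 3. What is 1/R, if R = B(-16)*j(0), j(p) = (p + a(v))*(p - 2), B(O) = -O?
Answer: -1/480 ≈ -0.0020833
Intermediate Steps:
a(J) = J*(2 + J) (a(J) = (2 + J)*J = J*(2 + J))
j(p) = (-2 + p)*(15 + p) (j(p) = (p + 3*(2 + 3))*(p - 2) = (p + 3*5)*(-2 + p) = (p + 15)*(-2 + p) = (15 + p)*(-2 + p) = (-2 + p)*(15 + p))
R = -480 (R = (-1*(-16))*(-30 + 0² + 13*0) = 16*(-30 + 0 + 0) = 16*(-30) = -480)
1/R = 1/(-480) = -1/480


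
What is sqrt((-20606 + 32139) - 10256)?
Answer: sqrt(1277) ≈ 35.735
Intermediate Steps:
sqrt((-20606 + 32139) - 10256) = sqrt(11533 - 10256) = sqrt(1277)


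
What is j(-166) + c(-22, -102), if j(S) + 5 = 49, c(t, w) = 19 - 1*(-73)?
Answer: 136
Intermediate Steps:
c(t, w) = 92 (c(t, w) = 19 + 73 = 92)
j(S) = 44 (j(S) = -5 + 49 = 44)
j(-166) + c(-22, -102) = 44 + 92 = 136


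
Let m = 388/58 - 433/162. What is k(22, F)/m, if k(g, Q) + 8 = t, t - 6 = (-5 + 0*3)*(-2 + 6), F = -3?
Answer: -103356/18871 ≈ -5.4770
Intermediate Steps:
t = -14 (t = 6 + (-5 + 0*3)*(-2 + 6) = 6 + (-5 + 0)*4 = 6 - 5*4 = 6 - 20 = -14)
k(g, Q) = -22 (k(g, Q) = -8 - 14 = -22)
m = 18871/4698 (m = 388*(1/58) - 433*1/162 = 194/29 - 433/162 = 18871/4698 ≈ 4.0168)
k(22, F)/m = -22/18871/4698 = -22*4698/18871 = -103356/18871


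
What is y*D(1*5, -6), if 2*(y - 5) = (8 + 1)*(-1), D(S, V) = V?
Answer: -3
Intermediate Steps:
y = 1/2 (y = 5 + ((8 + 1)*(-1))/2 = 5 + (9*(-1))/2 = 5 + (1/2)*(-9) = 5 - 9/2 = 1/2 ≈ 0.50000)
y*D(1*5, -6) = (1/2)*(-6) = -3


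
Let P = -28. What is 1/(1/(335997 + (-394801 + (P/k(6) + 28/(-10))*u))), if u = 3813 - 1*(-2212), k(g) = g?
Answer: -311372/3 ≈ -1.0379e+5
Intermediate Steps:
u = 6025 (u = 3813 + 2212 = 6025)
1/(1/(335997 + (-394801 + (P/k(6) + 28/(-10))*u))) = 1/(1/(335997 + (-394801 + (-28/6 + 28/(-10))*6025))) = 1/(1/(335997 + (-394801 + (-28*⅙ + 28*(-⅒))*6025))) = 1/(1/(335997 + (-394801 + (-14/3 - 14/5)*6025))) = 1/(1/(335997 + (-394801 - 112/15*6025))) = 1/(1/(335997 + (-394801 - 134960/3))) = 1/(1/(335997 - 1319363/3)) = 1/(1/(-311372/3)) = 1/(-3/311372) = -311372/3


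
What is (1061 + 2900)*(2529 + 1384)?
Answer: 15499393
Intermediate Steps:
(1061 + 2900)*(2529 + 1384) = 3961*3913 = 15499393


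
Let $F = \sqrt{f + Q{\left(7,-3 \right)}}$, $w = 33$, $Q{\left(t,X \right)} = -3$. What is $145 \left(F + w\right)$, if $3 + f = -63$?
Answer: $4785 + 145 i \sqrt{69} \approx 4785.0 + 1204.5 i$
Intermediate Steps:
$f = -66$ ($f = -3 - 63 = -66$)
$F = i \sqrt{69}$ ($F = \sqrt{-66 - 3} = \sqrt{-69} = i \sqrt{69} \approx 8.3066 i$)
$145 \left(F + w\right) = 145 \left(i \sqrt{69} + 33\right) = 145 \left(33 + i \sqrt{69}\right) = 4785 + 145 i \sqrt{69}$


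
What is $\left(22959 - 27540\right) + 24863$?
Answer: $20282$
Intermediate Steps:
$\left(22959 - 27540\right) + 24863 = -4581 + 24863 = 20282$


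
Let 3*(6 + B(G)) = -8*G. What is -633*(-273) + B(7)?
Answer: 518353/3 ≈ 1.7278e+5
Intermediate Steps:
B(G) = -6 - 8*G/3 (B(G) = -6 + (-8*G)/3 = -6 - 8*G/3)
-633*(-273) + B(7) = -633*(-273) + (-6 - 8/3*7) = 172809 + (-6 - 56/3) = 172809 - 74/3 = 518353/3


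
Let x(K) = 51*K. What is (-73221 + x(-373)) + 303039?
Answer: 210795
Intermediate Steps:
(-73221 + x(-373)) + 303039 = (-73221 + 51*(-373)) + 303039 = (-73221 - 19023) + 303039 = -92244 + 303039 = 210795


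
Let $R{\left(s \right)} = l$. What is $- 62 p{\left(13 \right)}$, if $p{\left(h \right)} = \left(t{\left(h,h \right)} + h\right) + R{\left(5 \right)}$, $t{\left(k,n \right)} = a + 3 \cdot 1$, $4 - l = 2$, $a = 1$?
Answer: $-1178$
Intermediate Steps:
$l = 2$ ($l = 4 - 2 = 2$)
$R{\left(s \right)} = 2$
$t{\left(k,n \right)} = 4$ ($t{\left(k,n \right)} = 1 + 3 \cdot 1 = 1 + 3 = 4$)
$p{\left(h \right)} = 6 + h$ ($p{\left(h \right)} = \left(4 + h\right) + 2 = 6 + h$)
$- 62 p{\left(13 \right)} = - 62 \left(6 + 13\right) = \left(-62\right) 19 = -1178$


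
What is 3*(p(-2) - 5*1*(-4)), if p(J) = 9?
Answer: 87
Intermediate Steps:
3*(p(-2) - 5*1*(-4)) = 3*(9 - 5*1*(-4)) = 3*(9 - 5*(-4)) = 3*(9 + 20) = 3*29 = 87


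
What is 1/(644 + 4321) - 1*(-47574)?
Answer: 236204911/4965 ≈ 47574.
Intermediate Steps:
1/(644 + 4321) - 1*(-47574) = 1/4965 + 47574 = 236204911/4965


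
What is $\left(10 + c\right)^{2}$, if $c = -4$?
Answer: $36$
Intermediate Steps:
$\left(10 + c\right)^{2} = \left(10 - 4\right)^{2} = 6^{2} = 36$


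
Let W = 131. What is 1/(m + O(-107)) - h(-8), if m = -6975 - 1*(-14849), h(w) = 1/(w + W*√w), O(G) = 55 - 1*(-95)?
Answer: 427/2334984 + 131*I*√2/68676 ≈ 0.00018287 + 0.0026976*I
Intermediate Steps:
O(G) = 150 (O(G) = 55 + 95 = 150)
h(w) = 1/(w + 131*√w)
m = 7874 (m = -6975 + 14849 = 7874)
1/(m + O(-107)) - h(-8) = 1/(7874 + 150) - 1/(-8 + 131*√(-8)) = 1/8024 - 1/(-8 + 131*(2*I*√2)) = 1/8024 - 1/(-8 + 262*I*√2)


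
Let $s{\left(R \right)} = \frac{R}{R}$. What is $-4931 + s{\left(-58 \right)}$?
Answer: $-4930$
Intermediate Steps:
$s{\left(R \right)} = 1$
$-4931 + s{\left(-58 \right)} = -4931 + 1 = -4930$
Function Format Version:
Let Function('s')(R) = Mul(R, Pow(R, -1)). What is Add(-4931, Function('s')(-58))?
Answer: -4930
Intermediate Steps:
Function('s')(R) = 1
Add(-4931, Function('s')(-58)) = Add(-4931, 1) = -4930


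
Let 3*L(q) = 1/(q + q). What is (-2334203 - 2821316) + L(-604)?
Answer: -18683600857/3624 ≈ -5.1555e+6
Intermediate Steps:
L(q) = 1/(6*q) (L(q) = 1/(3*(q + q)) = 1/(3*((2*q))) = (1/(2*q))/3 = 1/(6*q))
(-2334203 - 2821316) + L(-604) = (-2334203 - 2821316) + (⅙)/(-604) = -5155519 + (⅙)*(-1/604) = -5155519 - 1/3624 = -18683600857/3624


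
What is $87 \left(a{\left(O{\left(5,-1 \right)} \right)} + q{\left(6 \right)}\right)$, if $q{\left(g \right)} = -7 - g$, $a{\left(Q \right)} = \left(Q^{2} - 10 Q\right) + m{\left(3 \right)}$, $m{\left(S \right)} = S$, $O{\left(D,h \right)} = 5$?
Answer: $-3045$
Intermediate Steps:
$a{\left(Q \right)} = 3 + Q^{2} - 10 Q$ ($a{\left(Q \right)} = \left(Q^{2} - 10 Q\right) + 3 = 3 + Q^{2} - 10 Q$)
$87 \left(a{\left(O{\left(5,-1 \right)} \right)} + q{\left(6 \right)}\right) = 87 \left(\left(3 + 5^{2} - 50\right) - 13\right) = 87 \left(\left(3 + 25 - 50\right) - 13\right) = 87 \left(-22 - 13\right) = 87 \left(-35\right) = -3045$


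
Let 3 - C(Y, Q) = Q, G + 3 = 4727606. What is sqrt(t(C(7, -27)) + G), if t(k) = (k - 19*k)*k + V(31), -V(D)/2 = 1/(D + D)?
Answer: 2*sqrt(1131914563)/31 ≈ 2170.6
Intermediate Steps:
G = 4727603 (G = -3 + 4727606 = 4727603)
C(Y, Q) = 3 - Q
V(D) = -1/D (V(D) = -2/(D + D) = -2*1/(2*D) = -1/D)
t(k) = -1/31 - 18*k**2 (t(k) = (k - 19*k)*k - 1/31 = (-18*k)*k - 1*1/31 = -18*k**2 - 1/31 = -1/31 - 18*k**2)
sqrt(t(C(7, -27)) + G) = sqrt((-1/31 - 18*(3 - 1*(-27))**2) + 4727603) = sqrt((-1/31 - 18*(3 + 27)**2) + 4727603) = sqrt((-1/31 - 18*30**2) + 4727603) = sqrt((-1/31 - 18*900) + 4727603) = sqrt((-1/31 - 16200) + 4727603) = sqrt(-502201/31 + 4727603) = sqrt(146053492/31) = 2*sqrt(1131914563)/31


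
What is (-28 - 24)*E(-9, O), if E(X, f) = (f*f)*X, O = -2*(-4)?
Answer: 29952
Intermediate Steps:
O = 8
E(X, f) = X*f² (E(X, f) = f²*X = X*f²)
(-28 - 24)*E(-9, O) = (-28 - 24)*(-9*8²) = -(-468)*64 = -52*(-576) = 29952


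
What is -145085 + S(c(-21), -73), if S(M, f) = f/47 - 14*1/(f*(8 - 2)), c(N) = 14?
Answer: -1493375563/10293 ≈ -1.4509e+5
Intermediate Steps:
S(M, f) = -7/(3*f) + f/47 (S(M, f) = f*(1/47) - 14*1/(6*f) = f/47 - 7/(3*f) = -7/(3*f) + f/47)
-145085 + S(c(-21), -73) = -145085 + (-7/3/(-73) + (1/47)*(-73)) = -145085 + (-7/3*(-1/73) - 73/47) = -145085 + (7/219 - 73/47) = -145085 - 15658/10293 = -1493375563/10293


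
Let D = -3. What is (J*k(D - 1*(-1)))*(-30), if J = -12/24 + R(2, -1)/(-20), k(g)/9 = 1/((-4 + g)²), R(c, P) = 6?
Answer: 6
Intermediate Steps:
k(g) = 9/(-4 + g)² (k(g) = 9/((-4 + g)²) = 9/(-4 + g)²)
J = -⅘ (J = -12/24 + 6/(-20) = -12*1/24 + 6*(-1/20) = -½ - 3/10 = -⅘ ≈ -0.80000)
(J*k(D - 1*(-1)))*(-30) = -36/(5*(-4 + (-3 - 1*(-1)))²)*(-30) = -36/(5*(-4 + (-3 + 1))²)*(-30) = -36/(5*(-4 - 2)²)*(-30) = -36/(5*(-6)²)*(-30) = -36/(5*36)*(-30) = -⅘*¼*(-30) = -⅕*(-30) = 6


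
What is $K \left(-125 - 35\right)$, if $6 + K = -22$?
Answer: $4480$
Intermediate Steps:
$K = -28$ ($K = -6 - 22 = -28$)
$K \left(-125 - 35\right) = - 28 \left(-125 - 35\right) = \left(-28\right) \left(-160\right) = 4480$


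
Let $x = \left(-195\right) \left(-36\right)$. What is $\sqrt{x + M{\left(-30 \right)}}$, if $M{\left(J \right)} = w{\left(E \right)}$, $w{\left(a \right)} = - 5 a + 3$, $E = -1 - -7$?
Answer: $3 \sqrt{777} \approx 83.624$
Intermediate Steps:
$E = 6$ ($E = -1 + 7 = 6$)
$w{\left(a \right)} = 3 - 5 a$
$M{\left(J \right)} = -27$ ($M{\left(J \right)} = 3 - 30 = -27$)
$x = 7020$
$\sqrt{x + M{\left(-30 \right)}} = \sqrt{7020 - 27} = \sqrt{6993} = 3 \sqrt{777}$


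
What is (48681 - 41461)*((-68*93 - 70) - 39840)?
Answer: -333809480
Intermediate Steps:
(48681 - 41461)*((-68*93 - 70) - 39840) = 7220*((-6324 - 70) - 39840) = 7220*(-6394 - 39840) = 7220*(-46234) = -333809480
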